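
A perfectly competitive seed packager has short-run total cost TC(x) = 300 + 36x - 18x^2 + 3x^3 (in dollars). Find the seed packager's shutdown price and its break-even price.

Shutdown price = min AVC. AVC = 36 - 18x + 3x^2, with vertex at x = 3 and minimum $9.
ATC = 300/x + 36 - 18x + 3x^2. Setting dATC/dx = −300/x^2 − 18 + 6x = 0 gives x = 5 (since 6·5^3 − 18·5^2 = 300).
min ATC = 300/5 + 36 − 18·5 + 3·5^2 = $81. That is the break-even price.
Between these two prices the firm operates at a loss; above $81 it earns a profit.

Shutdown price = $9; break-even price = $81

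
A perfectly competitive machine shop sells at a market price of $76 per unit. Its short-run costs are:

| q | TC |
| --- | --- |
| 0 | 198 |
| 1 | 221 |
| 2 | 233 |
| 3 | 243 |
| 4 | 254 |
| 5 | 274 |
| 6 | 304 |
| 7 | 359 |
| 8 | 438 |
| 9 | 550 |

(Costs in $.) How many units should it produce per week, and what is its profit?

Tabulate TR − TC: q=0: -198; q=1: -145; q=2: -81; q=3: -15; q=4: 50; q=5: 106; q=6: 152; q=7: 173; q=8: 170; q=9: 134.
Profit is maximized at q = 7. AVC there is 161/7 = $23 ≤ P, so producing beats shutting down (which would give -$198).

q = 7; profit = $173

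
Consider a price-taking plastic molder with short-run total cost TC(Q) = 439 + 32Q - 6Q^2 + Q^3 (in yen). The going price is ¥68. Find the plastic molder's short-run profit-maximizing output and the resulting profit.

AVC = 32 - 6Q + Q^2 has its minimum ¥23 at Q = 3; price ¥68 clears that bar, so the firm operates.
MC = 32 - 12Q + 3Q^2. Setting P = MC and taking the root on the rising branch gives Q* = 6.
TR = 68·6 = 408. TC = 439 + 192 = 631. Profit = 408 − 631 = -¥223.
Shutting down would mean losing the fixed cost of ¥439, so operating at a loss of ¥223 is better by ¥216.

Profit = -¥223 at Q = 6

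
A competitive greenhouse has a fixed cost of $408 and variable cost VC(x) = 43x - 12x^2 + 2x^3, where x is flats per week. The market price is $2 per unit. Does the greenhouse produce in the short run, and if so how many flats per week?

Shut down

Strip out fixed cost: VC = 43x - 12x^2 + 2x^3. Then AVC = 43 - 12x + 2x^2 and MC = 43 - 24x + 6x^2.
AVC is minimized where dAVC/dx = -12 + 4x = 0, at x = 3; min AVC = 43 - 12·3 + 2·3^2 = $25.
With P < min AVC ($2 < $25), every unit sold adds to the loss.
The firm minimizes its loss by shutting down and losing only its fixed cost of $408.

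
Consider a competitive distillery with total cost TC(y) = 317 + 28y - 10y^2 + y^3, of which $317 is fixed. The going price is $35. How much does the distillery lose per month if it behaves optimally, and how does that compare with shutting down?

Profit = -$121 at y = 7

AVC = 28 - 10y + y^2 has its minimum $3 at y = 5; price $35 clears that bar, so the firm operates.
With MC = 28 - 20y + 3y^2, P = MC on the upward-sloping part at y* = 7.
TR = 35·7 = 245. TC = 317 + 49 = 366. Profit = 245 − 366 = -$121.
Shutting down would mean losing the fixed cost of $317, so operating at a loss of $121 is better by $196.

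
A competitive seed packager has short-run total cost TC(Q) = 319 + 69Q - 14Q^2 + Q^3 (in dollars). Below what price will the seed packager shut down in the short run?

Short-run supply begins at min AVC. From VC = 69Q - 14Q^2 + Q^3, AVC = 69 - 14Q + Q^2.
At the minimum of AVC, MC = AVC. MC = 69 - 28Q + 3Q^2; setting MC = AVC gives 2Q^2 - 14Q = 0, so Q = 7. min AVC = 20.
For P < $20 the firm produces nothing.

$20 per unit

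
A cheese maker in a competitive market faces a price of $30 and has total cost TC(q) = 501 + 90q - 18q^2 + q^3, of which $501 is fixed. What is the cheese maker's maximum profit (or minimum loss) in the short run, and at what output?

AVC = 90 - 18q + q^2; min AVC = $9 at q = 9. Since P = $30 ≥ min AVC, the firm produces.
With MC = 90 - 36q + 3q^2, P = MC on the upward-sloping part at q* = 10.
TR = 30·10 = 300. TC = 501 + 100 = 601. Profit = 300 − 601 = -$301.
That loss of $301 beats the $501 the firm would lose by shutting down; producing recovers $200 of fixed cost.

Profit = -$301 at q = 10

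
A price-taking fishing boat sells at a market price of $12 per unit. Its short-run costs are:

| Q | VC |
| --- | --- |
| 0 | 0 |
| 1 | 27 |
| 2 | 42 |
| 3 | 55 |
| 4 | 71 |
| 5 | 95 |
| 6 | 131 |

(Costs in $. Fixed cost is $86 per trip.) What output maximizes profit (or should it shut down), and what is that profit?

Q = 0 (shut down); profit = -$86

Compute π = P·Q − TC at each output: Q=0: -86; Q=1: -101; Q=2: -104; Q=3: -105; Q=4: -109; Q=5: -121; Q=6: -145.
Profit is highest at Q = 0. Equivalently, the lowest AVC in the table is 71/4 ≈ $17.75 at Q = 4, and P = $12 falls below it — price never covers variable cost, so the firm shuts down and loses only its fixed cost.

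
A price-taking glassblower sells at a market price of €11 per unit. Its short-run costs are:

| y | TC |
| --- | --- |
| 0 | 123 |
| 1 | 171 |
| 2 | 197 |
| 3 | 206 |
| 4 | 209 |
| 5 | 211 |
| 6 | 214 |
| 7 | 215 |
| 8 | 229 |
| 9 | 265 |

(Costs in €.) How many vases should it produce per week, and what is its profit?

y = 0 (shut down); profit = -€123

Compute π = P·y − TC at each output: y=0: -123; y=1: -160; y=2: -175; y=3: -173; y=4: -165; y=5: -156; y=6: -148; y=7: -138; y=8: -141; y=9: -166.
Profit is highest at y = 0. Equivalently, the lowest AVC in the table is 92/7 ≈ €13.14 at y = 7, and P = €11 falls below it — price never covers variable cost, so the firm shuts down and loses only its fixed cost.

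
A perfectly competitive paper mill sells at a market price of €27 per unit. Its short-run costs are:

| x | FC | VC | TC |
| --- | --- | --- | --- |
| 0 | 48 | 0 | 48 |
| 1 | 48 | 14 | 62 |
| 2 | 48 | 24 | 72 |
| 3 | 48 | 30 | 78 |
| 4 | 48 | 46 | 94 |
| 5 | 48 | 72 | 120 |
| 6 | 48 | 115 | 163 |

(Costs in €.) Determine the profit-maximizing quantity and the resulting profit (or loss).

x = 5; profit = €15

Compute π = P·x − TC at each output: x=0: -48; x=1: -35; x=2: -18; x=3: 3; x=4: 14; x=5: 15; x=6: -1.
Profit is maximized at x = 5. AVC there is 72/5 = €14.40 ≤ P, so producing beats shutting down (which would give -€48).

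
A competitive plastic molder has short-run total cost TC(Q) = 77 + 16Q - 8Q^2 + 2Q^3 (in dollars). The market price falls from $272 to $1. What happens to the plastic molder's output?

MC = 16 - 16Q + 6Q^2; the shutdown threshold is min AVC = $8 (at Q = 2).
At P = $272 ≥ min AVC, set P = MC on the rising branch: Q = 8.
At P = $1 < min AVC = $8, price no longer covers variable cost at any output, so the firm shuts down: Q = 0.

Output falls from 8 to 0 (the firm shuts down)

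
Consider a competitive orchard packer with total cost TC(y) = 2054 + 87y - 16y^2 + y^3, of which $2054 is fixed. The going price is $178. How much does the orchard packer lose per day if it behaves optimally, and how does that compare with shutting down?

Profit = -$364 at y = 13

AVC = 87 - 16y + y^2 has its minimum $23 at y = 8; price $178 clears that bar, so the firm operates.
MC = 87 - 32y + 3y^2. Setting P = MC and taking the root on the rising branch gives y* = 13.
TR = 178·13 = 2314. TC = 2054 + 624 = 2678. Profit = 2314 − 2678 = -$364.
Shutting down would mean losing the fixed cost of $2054, so operating at a loss of $364 is better by $1690.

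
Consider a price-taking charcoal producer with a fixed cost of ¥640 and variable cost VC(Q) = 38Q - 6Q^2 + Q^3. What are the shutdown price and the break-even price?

Shutdown price = ¥29; break-even price = ¥134

AVC = 38 - 6Q + Q^2; minimized at Q = 3, giving min AVC = ¥29. That is the shutdown price.
ATC = 640/Q + 38 - 6Q + Q^2. Setting dATC/dQ = −640/Q^2 − 6 + 2Q = 0 gives Q = 8 (since 2·8^3 − 6·8^2 = 640).
min ATC = 640/8 + 38 − 6·8 + 8^2 = ¥134. That is the break-even price.
For ¥29 ≤ P < ¥134 the firm produces at a loss; below ¥29 it shuts down.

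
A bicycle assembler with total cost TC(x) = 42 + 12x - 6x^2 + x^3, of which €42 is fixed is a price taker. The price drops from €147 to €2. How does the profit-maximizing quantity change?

MC = 12 - 12x + 3x^2; the shutdown threshold is min AVC = €3 (at x = 3).
With P = €147 above the shutdown price, P = MC gives x = 9.
At P = €2 < min AVC = €3, price no longer covers variable cost at any output, so the firm shuts down: x = 0.

Output falls from 9 to 0 (the firm shuts down)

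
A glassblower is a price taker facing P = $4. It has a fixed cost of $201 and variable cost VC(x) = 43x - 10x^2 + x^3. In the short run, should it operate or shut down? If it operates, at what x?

Shut down

Strip out fixed cost: VC = 43x - 10x^2 + x^3. Then AVC = 43 - 10x + x^2 and MC = 43 - 20x + 3x^2.
AVC is minimized where dAVC/dx = -10 + 2x = 0, at x = 5; min AVC = 43 - 10·5 + 5^2 = $18.
Since P = $4 < min AVC = $18, price fails to cover variable cost at any output.
Best response: produce nothing and absorb the $201 fixed cost.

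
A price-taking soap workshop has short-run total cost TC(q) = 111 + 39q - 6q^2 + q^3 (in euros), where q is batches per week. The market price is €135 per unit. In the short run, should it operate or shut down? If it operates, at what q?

Produce at q = 8

Variable cost is VC = 39q - 6q^2 + q^3, so AVC = VC/q = 39 - 6q + q^2 and MC = dTC/dq = 39 - 12q + 3q^2.
AVC hits its minimum where MC = AVC, at q = 3, giving min AVC = 39 - 6·3 + 3^2 = €30.
Since P = €135 ≥ min AVC = €30, price covers variable cost and the firm should produce.
P = MC gives -96 - 12q + 3q^2 = 0, with roots -4 and 8. Take the larger (rising MC): q* = 8.
Check: AVC at q = 8 is €55 ≤ P, so revenue covers variable cost.
Profit = P·q − TC = 135·8 − 551 = €529.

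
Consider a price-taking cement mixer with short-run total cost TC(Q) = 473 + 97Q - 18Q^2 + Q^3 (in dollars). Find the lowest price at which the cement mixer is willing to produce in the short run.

Short-run supply begins at min AVC. From VC = 97Q - 18Q^2 + Q^3, AVC = 97 - 18Q + Q^2.
dAVC/dQ = -18 + 2Q = 0 gives Q = 9. min AVC = 97 - 18·9 + 9^2 = 16.
So the shutdown price is $16.

$16 per unit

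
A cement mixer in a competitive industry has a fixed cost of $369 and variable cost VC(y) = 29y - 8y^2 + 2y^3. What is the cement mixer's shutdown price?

$21 per unit

The shutdown price is the minimum of AVC. VC = 29y - 8y^2 + 2y^3, so AVC = 29 - 8y + 2y^2.
dAVC/dy = -8 + 4y = 0 gives y = 2. min AVC = 29 - 8·2 + 2·2^2 = 21.
So the shutdown price is $21.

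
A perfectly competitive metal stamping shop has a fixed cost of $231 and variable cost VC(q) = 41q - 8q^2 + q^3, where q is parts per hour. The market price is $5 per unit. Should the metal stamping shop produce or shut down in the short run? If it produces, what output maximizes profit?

Strip out fixed cost: VC = 41q - 8q^2 + q^3. Then AVC = 41 - 8q + q^2 and MC = 41 - 16q + 3q^2.
The AVC parabola has its vertex at q = 8/2 = 4, where AVC = 41 - 8·4 + 4^2 = $25.
P = $5 lies below min AVC = $25; no output level covers variable cost.
Shutting down limits the loss to fixed cost, $231.

Shut down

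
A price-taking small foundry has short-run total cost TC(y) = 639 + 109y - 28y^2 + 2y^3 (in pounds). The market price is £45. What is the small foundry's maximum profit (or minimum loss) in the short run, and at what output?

AVC = 109 - 28y + 2y^2; min AVC = £11 at y = 7. Since P = £45 ≥ min AVC, the firm produces.
With MC = 109 - 56y + 6y^2, P = MC on the upward-sloping part at y* = 8.
TR = 45·8 = 360. TC = 639 + 104 = 743. Profit = 360 − 743 = -£383.
By producing, the firm covers all variable cost plus £256 of fixed cost; shutting down would lose the full £639.

Profit = -£383 at y = 8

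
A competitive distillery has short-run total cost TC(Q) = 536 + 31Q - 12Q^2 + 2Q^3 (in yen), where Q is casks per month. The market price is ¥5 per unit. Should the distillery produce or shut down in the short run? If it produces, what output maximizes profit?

Strip out fixed cost: VC = 31Q - 12Q^2 + 2Q^3. Then AVC = 31 - 12Q + 2Q^2 and MC = 31 - 24Q + 6Q^2.
AVC is minimized where dAVC/dQ = -12 + 4Q = 0, at Q = 3; min AVC = 31 - 12·3 + 2·3^2 = ¥13.
P = ¥5 lies below min AVC = ¥13; no output level covers variable cost.
The firm minimizes its loss by shutting down and losing only its fixed cost of ¥536.

Shut down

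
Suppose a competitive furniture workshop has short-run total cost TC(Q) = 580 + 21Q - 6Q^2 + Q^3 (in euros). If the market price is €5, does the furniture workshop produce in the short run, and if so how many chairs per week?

Shut down

Strip out fixed cost: VC = 21Q - 6Q^2 + Q^3. Then AVC = 21 - 6Q + Q^2 and MC = 21 - 12Q + 3Q^2.
AVC hits its minimum where MC = AVC, at Q = 3, giving min AVC = 21 - 6·3 + 3^2 = €12.
With P < min AVC (€5 < €12), every unit sold adds to the loss.
Best response: produce nothing and absorb the €580 fixed cost.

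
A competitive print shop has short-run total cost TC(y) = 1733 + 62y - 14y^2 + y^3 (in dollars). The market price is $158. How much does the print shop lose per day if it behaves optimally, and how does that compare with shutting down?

AVC = 62 - 14y + y^2 has its minimum $13 at y = 7; price $158 clears that bar, so the firm operates.
MC = 62 - 28y + 3y^2. Setting P = MC and taking the root on the rising branch gives y* = 12.
TR = 158·12 = 1896. TC = 1733 + 456 = 2189. Profit = 1896 − 2189 = -$293.
Shutting down would mean losing the fixed cost of $1733, so operating at a loss of $293 is better by $1440.

Profit = -$293 at y = 12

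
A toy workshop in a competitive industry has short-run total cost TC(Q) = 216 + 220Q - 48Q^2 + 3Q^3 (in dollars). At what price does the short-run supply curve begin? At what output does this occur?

The shutdown price is the minimum of AVC. VC = 220Q - 48Q^2 + 3Q^3, so AVC = 220 - 48Q + 3Q^2.
dAVC/dQ = -48 + 6Q = 0 gives Q = 8. min AVC = 220 - 48·8 + 3·8^2 = 28.
So the shutdown price is $28.

$28 per unit, at Q = 8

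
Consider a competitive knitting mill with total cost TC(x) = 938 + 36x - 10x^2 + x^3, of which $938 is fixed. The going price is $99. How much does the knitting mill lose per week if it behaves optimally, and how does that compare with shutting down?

AVC = 36 - 10x + x^2 has its minimum $11 at x = 5; price $99 clears that bar, so the firm operates.
With MC = 36 - 20x + 3x^2, P = MC on the upward-sloping part at x* = 9.
TR = 99·9 = 891. TC = 938 + 243 = 1181. Profit = 891 − 1181 = -$290.
By producing, the firm covers all variable cost plus $648 of fixed cost; shutting down would lose the full $938.

Profit = -$290 at x = 9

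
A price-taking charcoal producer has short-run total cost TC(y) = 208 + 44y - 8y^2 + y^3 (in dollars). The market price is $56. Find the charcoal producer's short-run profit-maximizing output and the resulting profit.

AVC = 44 - 8y + y^2 has its minimum $28 at y = 4; price $56 clears that bar, so the firm operates.
With MC = 44 - 16y + 3y^2, P = MC on the upward-sloping part at y* = 6.
TR = 56·6 = 336. TC = 208 + 192 = 400. Profit = 336 − 400 = -$64.
Shutting down would mean losing the fixed cost of $208, so operating at a loss of $64 is better by $144.

Profit = -$64 at y = 6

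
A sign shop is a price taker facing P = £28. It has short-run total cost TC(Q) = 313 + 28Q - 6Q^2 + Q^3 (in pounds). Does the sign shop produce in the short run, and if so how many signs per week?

Strip out fixed cost: VC = 28Q - 6Q^2 + Q^3. Then AVC = 28 - 6Q + Q^2 and MC = 28 - 12Q + 3Q^2.
AVC is minimized where dAVC/dQ = -6 + 2Q = 0, at Q = 3; min AVC = 28 - 6·3 + 3^2 = £19.
Because £28 ≥ £19, revenue can cover variable cost; the firm operates.
Set P = MC: 28 = 28 - 12Q + 3Q^2 → -12Q + 3Q^2 = 0. The roots are Q = 0 and Q = 4; the profit-maximizing output is on the rising part of MC, so Q* = 4.
Check: AVC at Q = 4 is £20 ≤ P, so revenue covers variable cost.
Profit = P·Q − TC = 28·4 − 393 = -£281, a loss, but smaller than the £313 fixed cost the firm would lose by shutting down.

Produce at Q = 4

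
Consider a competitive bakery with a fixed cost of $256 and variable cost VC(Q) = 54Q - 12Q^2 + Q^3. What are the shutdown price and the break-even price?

AVC = 54 - 12Q + Q^2; minimized at Q = 6, giving min AVC = $18. That is the shutdown price.
ATC = 256/Q + 54 - 12Q + Q^2. Setting dATC/dQ = −256/Q^2 − 12 + 2Q = 0 gives Q = 8 (since 2·8^3 − 12·8^2 = 256).
min ATC = 256/8 + 54 − 12·8 + 8^2 = $54. That is the break-even price.
Between these two prices the firm operates at a loss; above $54 it earns a profit.

Shutdown price = $18; break-even price = $54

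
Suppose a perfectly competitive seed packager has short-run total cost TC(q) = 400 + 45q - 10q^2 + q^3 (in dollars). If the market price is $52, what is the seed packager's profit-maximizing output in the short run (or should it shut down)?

Strip out fixed cost: VC = 45q - 10q^2 + q^3. Then AVC = 45 - 10q + q^2 and MC = 45 - 20q + 3q^2.
The AVC parabola has its vertex at q = 10/2 = 5, where AVC = 45 - 10·5 + 5^2 = $20.
Since P = $52 ≥ min AVC = $20, price covers variable cost and the firm should produce.
Solving P = MC: -7 - 20q + 3q^2 = 0 ⇒ q = -1/3 or 7. On the upward-sloping branch, q* = 7.
Check: AVC at q = 7 is $24 ≤ P, so revenue covers variable cost.
Profit = P·q − TC = 52·7 − 568 = -$204, a loss, but smaller than the $400 fixed cost the firm would lose by shutting down.

Produce at q = 7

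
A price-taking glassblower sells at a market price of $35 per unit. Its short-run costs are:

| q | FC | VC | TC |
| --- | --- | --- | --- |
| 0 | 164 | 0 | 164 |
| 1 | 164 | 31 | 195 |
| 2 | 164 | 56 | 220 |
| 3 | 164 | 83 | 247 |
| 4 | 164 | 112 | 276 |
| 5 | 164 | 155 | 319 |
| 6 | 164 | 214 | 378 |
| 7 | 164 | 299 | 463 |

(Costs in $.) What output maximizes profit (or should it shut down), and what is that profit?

Tabulate TR − TC: q=0: -164; q=1: -160; q=2: -150; q=3: -142; q=4: -136; q=5: -144; q=6: -168; q=7: -218.
Profit is maximized at q = 4. AVC there is 112/4 = $28 ≤ P, so producing beats shutting down (which would give -$164).

q = 4; profit = -$136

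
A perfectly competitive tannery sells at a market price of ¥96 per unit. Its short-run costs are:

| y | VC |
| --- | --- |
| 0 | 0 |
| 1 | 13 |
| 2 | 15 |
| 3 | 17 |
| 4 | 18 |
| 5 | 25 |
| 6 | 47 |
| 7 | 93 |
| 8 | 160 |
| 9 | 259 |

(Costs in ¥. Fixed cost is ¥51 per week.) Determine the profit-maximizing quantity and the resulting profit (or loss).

y = 8; profit = ¥557

Tabulate TR − TC: y=0: -51; y=1: 32; y=2: 126; y=3: 220; y=4: 315; y=5: 404; y=6: 478; y=7: 528; y=8: 557; y=9: 554.
Profit is maximized at y = 8. AVC there is 160/8 = ¥20 ≤ P, so producing beats shutting down (which would give -¥51).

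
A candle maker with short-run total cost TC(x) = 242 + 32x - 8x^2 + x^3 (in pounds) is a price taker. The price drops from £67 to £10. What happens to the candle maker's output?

Output falls from 7 to 0 (the firm shuts down)

AVC = 32 - 8x + x^2, minimized at x = 4 where min AVC = £16. MC = 32 - 16x + 3x^2.
With P = £67 above the shutdown price, P = MC gives x = 7.
At P = £10 < min AVC = £16, price no longer covers variable cost at any output, so the firm shuts down: x = 0.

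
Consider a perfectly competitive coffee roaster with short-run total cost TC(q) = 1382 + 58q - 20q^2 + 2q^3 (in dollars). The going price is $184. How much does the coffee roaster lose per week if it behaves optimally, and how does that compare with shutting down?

Profit = -$86 at q = 9

AVC = 58 - 20q + 2q^2 has its minimum $8 at q = 5; price $184 clears that bar, so the firm operates.
With MC = 58 - 40q + 6q^2, P = MC on the upward-sloping part at q* = 9.
TR = 184·9 = 1656. TC = 1382 + 360 = 1742. Profit = 1656 − 1742 = -$86.
That loss of $86 beats the $1382 the firm would lose by shutting down; producing recovers $1296 of fixed cost.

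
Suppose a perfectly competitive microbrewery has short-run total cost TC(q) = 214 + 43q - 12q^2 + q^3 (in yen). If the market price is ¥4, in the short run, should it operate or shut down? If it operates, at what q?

Variable cost is VC = 43q - 12q^2 + q^3, so AVC = VC/q = 43 - 12q + q^2 and MC = dTC/dq = 43 - 24q + 3q^2.
AVC is minimized where dAVC/dq = -12 + 2q = 0, at q = 6; min AVC = 43 - 12·6 + 6^2 = ¥7.
With P < min AVC (¥4 < ¥7), every unit sold adds to the loss.
Best response: produce nothing and absorb the ¥214 fixed cost.

Shut down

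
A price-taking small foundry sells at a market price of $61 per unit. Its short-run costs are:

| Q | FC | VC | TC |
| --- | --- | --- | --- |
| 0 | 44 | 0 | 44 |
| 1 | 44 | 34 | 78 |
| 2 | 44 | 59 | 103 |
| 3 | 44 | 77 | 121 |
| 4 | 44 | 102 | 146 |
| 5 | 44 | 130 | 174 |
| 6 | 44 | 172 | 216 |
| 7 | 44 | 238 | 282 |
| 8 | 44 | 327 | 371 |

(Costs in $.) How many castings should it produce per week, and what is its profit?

Profit at each row (π = 61Q − TC): Q=0: -44; Q=1: -17; Q=2: 19; Q=3: 62; Q=4: 98; Q=5: 131; Q=6: 150; Q=7: 145; Q=8: 117.
Profit is maximized at Q = 6. AVC there is 172/6 = $28.67 ≤ P, so producing beats shutting down (which would give -$44).

Q = 6; profit = $150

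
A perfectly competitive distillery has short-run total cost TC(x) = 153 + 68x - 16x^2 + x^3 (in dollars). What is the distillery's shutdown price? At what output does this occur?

Short-run supply begins at min AVC. From VC = 68x - 16x^2 + x^3, AVC = 68 - 16x + x^2.
At the minimum of AVC, MC = AVC. MC = 68 - 32x + 3x^2; setting MC = AVC gives 2x^2 - 16x = 0, so x = 8. min AVC = 4.
For P < $4 the firm produces nothing.

$4 per unit, at x = 8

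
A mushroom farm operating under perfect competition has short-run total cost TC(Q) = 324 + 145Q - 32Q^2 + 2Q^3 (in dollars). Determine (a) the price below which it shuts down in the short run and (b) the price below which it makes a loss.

AVC = 145 - 32Q + 2Q^2; minimized at Q = 8, giving min AVC = $17. That is the shutdown price.
ATC = 324/Q + 145 - 32Q + 2Q^2. Setting dATC/dQ = −324/Q^2 − 32 + 4Q = 0 gives Q = 9 (since 4·9^3 − 32·9^2 = 324).
min ATC = 324/9 + 145 − 32·9 + 2·9^2 = $55. That is the break-even price.
Between these two prices the firm operates at a loss; above $55 it earns a profit.

Shutdown price = $17; break-even price = $55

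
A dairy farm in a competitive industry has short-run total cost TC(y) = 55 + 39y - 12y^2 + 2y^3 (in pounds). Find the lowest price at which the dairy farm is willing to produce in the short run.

The firm shuts down when price falls below the minimum of average variable cost. AVC = VC/y = 39 - 12y + 2y^2.
At the minimum of AVC, MC = AVC. MC = 39 - 24y + 6y^2; setting MC = AVC gives 4y^2 - 12y = 0, so y = 3. min AVC = 21.
For P < £21 the firm produces nothing.

£21 per unit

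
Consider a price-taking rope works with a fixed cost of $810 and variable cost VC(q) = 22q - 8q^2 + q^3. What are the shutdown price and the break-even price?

Shutdown price = $6; break-even price = $121

AVC = 22 - 8q + q^2; minimized at q = 4, giving min AVC = $6. That is the shutdown price.
ATC = 810/q + 22 - 8q + q^2. Setting dATC/dq = −810/q^2 − 8 + 2q = 0 gives q = 9 (since 2·9^3 − 8·9^2 = 810).
min ATC = 810/9 + 22 − 8·9 + 9^2 = $121. That is the break-even price.
Between these two prices the firm operates at a loss; above $121 it earns a profit.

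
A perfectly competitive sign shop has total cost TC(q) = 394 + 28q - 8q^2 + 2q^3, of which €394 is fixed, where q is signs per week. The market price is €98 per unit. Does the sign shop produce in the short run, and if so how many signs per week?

Variable cost is VC = 28q - 8q^2 + 2q^3, so AVC = VC/q = 28 - 8q + 2q^2 and MC = dTC/dq = 28 - 16q + 6q^2.
AVC hits its minimum where MC = AVC, at q = 2, giving min AVC = 28 - 8·2 + 2·2^2 = €20.
P = €98 exceeds min AVC = €20, so the firm stays open.
Solving P = MC: -70 - 16q + 6q^2 = 0 ⇒ q = -7/3 or 5. On the upward-sloping branch, q* = 5.
Check: AVC at q = 5 is €38 ≤ P, so revenue covers variable cost.
Profit = P·q − TC = 98·5 − 584 = -€94, a loss, but smaller than the €394 fixed cost the firm would lose by shutting down.

Produce at q = 5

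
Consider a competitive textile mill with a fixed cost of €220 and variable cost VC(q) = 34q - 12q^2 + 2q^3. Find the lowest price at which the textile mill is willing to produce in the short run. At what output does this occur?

€16 per unit, at q = 3

The shutdown price is the minimum of AVC. VC = 34q - 12q^2 + 2q^3, so AVC = 34 - 12q + 2q^2.
dAVC/dq = -12 + 4q = 0 gives q = 3. min AVC = 34 - 12·3 + 2·3^2 = 16.
So the shutdown price is €16.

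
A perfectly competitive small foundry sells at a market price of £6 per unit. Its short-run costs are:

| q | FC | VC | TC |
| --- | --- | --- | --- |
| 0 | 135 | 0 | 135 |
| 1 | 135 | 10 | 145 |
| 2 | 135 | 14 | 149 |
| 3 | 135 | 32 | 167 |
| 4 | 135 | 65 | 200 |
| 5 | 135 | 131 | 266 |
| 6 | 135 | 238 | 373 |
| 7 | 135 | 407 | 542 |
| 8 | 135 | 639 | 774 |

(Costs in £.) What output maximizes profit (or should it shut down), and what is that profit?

q = 0 (shut down); profit = -£135

Profit at each row (π = 6q − TC): q=0: -135; q=1: -139; q=2: -137; q=3: -149; q=4: -176; q=5: -236; q=6: -337; q=7: -500; q=8: -726.
Profit is highest at q = 0. Equivalently, the lowest AVC in the table is 14/2 ≈ £7 at q = 2, and P = £6 falls below it — price never covers variable cost, so the firm shuts down and loses only its fixed cost.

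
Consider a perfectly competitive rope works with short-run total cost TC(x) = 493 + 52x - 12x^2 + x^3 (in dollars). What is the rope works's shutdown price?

Short-run supply begins at min AVC. From VC = 52x - 12x^2 + x^3, AVC = 52 - 12x + x^2.
At the minimum of AVC, MC = AVC. MC = 52 - 24x + 3x^2; setting MC = AVC gives 2x^2 - 12x = 0, so x = 6. min AVC = 16.
For P < $16 the firm produces nothing.

$16 per unit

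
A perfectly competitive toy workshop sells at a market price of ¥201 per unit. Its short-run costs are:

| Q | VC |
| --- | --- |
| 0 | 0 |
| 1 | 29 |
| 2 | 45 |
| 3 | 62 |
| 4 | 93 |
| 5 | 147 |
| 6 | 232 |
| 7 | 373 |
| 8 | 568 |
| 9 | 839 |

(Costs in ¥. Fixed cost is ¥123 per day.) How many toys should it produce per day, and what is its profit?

Q = 8; profit = ¥917

Profit at each row (π = 201Q − TC): Q=0: -123; Q=1: 49; Q=2: 234; Q=3: 418; Q=4: 588; Q=5: 735; Q=6: 851; Q=7: 911; Q=8: 917; Q=9: 847.
Profit is maximized at Q = 8. AVC there is 568/8 = ¥71 ≤ P, so producing beats shutting down (which would give -¥123).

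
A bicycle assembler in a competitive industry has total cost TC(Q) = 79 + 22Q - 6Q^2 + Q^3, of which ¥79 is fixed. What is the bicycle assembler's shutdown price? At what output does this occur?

¥13 per unit, at Q = 3

Short-run supply begins at min AVC. From VC = 22Q - 6Q^2 + Q^3, AVC = 22 - 6Q + Q^2.
dAVC/dQ = -6 + 2Q = 0 gives Q = 3. min AVC = 22 - 6·3 + 3^2 = 13.
The firm shuts down for any P below ¥13.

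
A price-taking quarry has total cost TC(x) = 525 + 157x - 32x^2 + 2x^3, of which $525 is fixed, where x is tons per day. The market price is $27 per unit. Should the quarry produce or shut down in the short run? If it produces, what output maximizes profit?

Shut down

Strip out fixed cost: VC = 157x - 32x^2 + 2x^3. Then AVC = 157 - 32x + 2x^2 and MC = 157 - 64x + 6x^2.
The AVC parabola has its vertex at x = 32/4 = 8, where AVC = 157 - 32·8 + 2·8^2 = $29.
Since P = $27 < min AVC = $29, price fails to cover variable cost at any output.
Best response: produce nothing and absorb the $525 fixed cost.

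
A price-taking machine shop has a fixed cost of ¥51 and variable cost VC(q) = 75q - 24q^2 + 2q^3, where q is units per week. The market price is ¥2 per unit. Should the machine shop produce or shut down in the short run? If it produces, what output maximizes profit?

Shut down

From TC, MC = TC'(q) = 75 - 48q + 6q^2 and AVC = VC/q = 75 - 24q + 2q^2.
The AVC parabola has its vertex at q = 24/4 = 6, where AVC = 75 - 24·6 + 2·6^2 = ¥3.
P = ¥2 lies below min AVC = ¥3; no output level covers variable cost.
Shutting down limits the loss to fixed cost, ¥51.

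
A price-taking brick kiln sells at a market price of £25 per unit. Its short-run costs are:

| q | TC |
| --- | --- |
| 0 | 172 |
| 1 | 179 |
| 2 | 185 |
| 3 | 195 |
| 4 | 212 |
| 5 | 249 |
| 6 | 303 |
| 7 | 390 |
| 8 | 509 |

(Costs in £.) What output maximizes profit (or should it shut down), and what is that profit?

q = 4; profit = -£112

Compute π = P·q − TC at each output: q=0: -172; q=1: -154; q=2: -135; q=3: -120; q=4: -112; q=5: -124; q=6: -153; q=7: -215; q=8: -309.
Profit is maximized at q = 4. AVC there is 40/4 = £10 ≤ P, so producing beats shutting down (which would give -£172).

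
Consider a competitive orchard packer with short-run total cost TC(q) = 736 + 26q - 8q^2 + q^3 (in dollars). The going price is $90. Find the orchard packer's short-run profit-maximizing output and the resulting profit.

Profit = -$224 at q = 8

AVC = 26 - 8q + q^2; min AVC = $10 at q = 4. Since P = $90 ≥ min AVC, the firm produces.
MC = 26 - 16q + 3q^2. Setting P = MC and taking the root on the rising branch gives q* = 8.
TR = 90·8 = 720. TC = 736 + 208 = 944. Profit = 720 − 944 = -$224.
Shutting down would mean losing the fixed cost of $736, so operating at a loss of $224 is better by $512.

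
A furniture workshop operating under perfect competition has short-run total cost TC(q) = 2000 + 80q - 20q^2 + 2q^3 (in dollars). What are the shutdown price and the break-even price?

Shutdown price = min AVC. AVC = 80 - 20q + 2q^2, with vertex at q = 5 and minimum $30.
ATC = 2000/q + 80 - 20q + 2q^2. Setting dATC/dq = −2000/q^2 − 20 + 4q = 0 gives q = 10 (since 4·10^3 − 20·10^2 = 2000).
min ATC = 2000/10 + 80 − 20·10 + 2·10^2 = $280. That is the break-even price.
For $30 ≤ P < $280 the firm produces at a loss; below $30 it shuts down.

Shutdown price = $30; break-even price = $280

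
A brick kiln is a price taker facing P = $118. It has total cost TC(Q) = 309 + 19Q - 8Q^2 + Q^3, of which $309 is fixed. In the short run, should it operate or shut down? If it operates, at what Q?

Variable cost is VC = 19Q - 8Q^2 + Q^3, so AVC = VC/Q = 19 - 8Q + Q^2 and MC = dTC/dQ = 19 - 16Q + 3Q^2.
AVC hits its minimum where MC = AVC, at Q = 4, giving min AVC = 19 - 8·4 + 4^2 = $3.
Since P = $118 ≥ min AVC = $3, price covers variable cost and the firm should produce.
Solving P = MC: -99 - 16Q + 3Q^2 = 0 ⇒ Q = -11/3 or 9. On the upward-sloping branch, Q* = 9.
Check: AVC at Q = 9 is $28 ≤ P, so revenue covers variable cost.
Profit = P·Q − TC = 118·9 − 561 = $501.

Produce at Q = 9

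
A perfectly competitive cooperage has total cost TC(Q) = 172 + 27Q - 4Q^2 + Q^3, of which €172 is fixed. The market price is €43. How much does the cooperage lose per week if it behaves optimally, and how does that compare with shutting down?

Profit = -€108 at Q = 4

AVC = 27 - 4Q + Q^2 has its minimum €23 at Q = 2; price €43 clears that bar, so the firm operates.
With MC = 27 - 8Q + 3Q^2, P = MC on the upward-sloping part at Q* = 4.
TR = 43·4 = 172. TC = 172 + 108 = 280. Profit = 172 − 280 = -€108.
By producing, the firm covers all variable cost plus €64 of fixed cost; shutting down would lose the full €172.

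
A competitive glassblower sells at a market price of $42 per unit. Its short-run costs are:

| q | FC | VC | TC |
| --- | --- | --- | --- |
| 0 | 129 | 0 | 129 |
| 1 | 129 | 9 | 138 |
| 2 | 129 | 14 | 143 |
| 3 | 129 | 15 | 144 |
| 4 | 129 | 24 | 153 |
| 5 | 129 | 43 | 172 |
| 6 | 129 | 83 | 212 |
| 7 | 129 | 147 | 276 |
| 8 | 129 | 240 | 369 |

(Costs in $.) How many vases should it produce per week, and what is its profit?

Compute π = P·q − TC at each output: q=0: -129; q=1: -96; q=2: -59; q=3: -18; q=4: 15; q=5: 38; q=6: 40; q=7: 18; q=8: -33.
Profit is maximized at q = 6. AVC there is 83/6 = $13.83 ≤ P, so producing beats shutting down (which would give -$129).

q = 6; profit = $40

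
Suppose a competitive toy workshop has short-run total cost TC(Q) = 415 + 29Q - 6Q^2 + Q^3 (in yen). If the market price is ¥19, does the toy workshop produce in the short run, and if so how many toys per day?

Shut down

Variable cost is VC = 29Q - 6Q^2 + Q^3, so AVC = VC/Q = 29 - 6Q + Q^2 and MC = dTC/dQ = 29 - 12Q + 3Q^2.
The AVC parabola has its vertex at Q = 6/2 = 3, where AVC = 29 - 6·3 + 3^2 = ¥20.
P = ¥19 lies below min AVC = ¥20; no output level covers variable cost.
Shutting down limits the loss to fixed cost, ¥415.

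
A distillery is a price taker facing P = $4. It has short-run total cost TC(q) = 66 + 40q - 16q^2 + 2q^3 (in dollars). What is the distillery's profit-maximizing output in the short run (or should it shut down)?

Shut down

Variable cost is VC = 40q - 16q^2 + 2q^3, so AVC = VC/q = 40 - 16q + 2q^2 and MC = dTC/dq = 40 - 32q + 6q^2.
AVC is minimized where dAVC/dq = -16 + 4q = 0, at q = 4; min AVC = 40 - 16·4 + 2·4^2 = $8.
Since P = $4 < min AVC = $8, price fails to cover variable cost at any output.
The firm minimizes its loss by shutting down and losing only its fixed cost of $66.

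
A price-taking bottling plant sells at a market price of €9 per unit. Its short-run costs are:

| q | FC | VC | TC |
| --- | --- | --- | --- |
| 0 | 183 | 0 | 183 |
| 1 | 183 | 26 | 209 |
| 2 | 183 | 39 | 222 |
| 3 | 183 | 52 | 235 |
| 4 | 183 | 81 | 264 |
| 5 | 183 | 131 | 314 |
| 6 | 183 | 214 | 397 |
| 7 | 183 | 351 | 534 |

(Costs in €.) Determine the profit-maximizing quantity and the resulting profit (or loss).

q = 0 (shut down); profit = -€183

Compute π = P·q − TC at each output: q=0: -183; q=1: -200; q=2: -204; q=3: -208; q=4: -228; q=5: -269; q=6: -343; q=7: -471.
Profit is highest at q = 0. Equivalently, the lowest AVC in the table is 52/3 ≈ €17.33 at q = 3, and P = €9 falls below it — price never covers variable cost, so the firm shuts down and loses only its fixed cost.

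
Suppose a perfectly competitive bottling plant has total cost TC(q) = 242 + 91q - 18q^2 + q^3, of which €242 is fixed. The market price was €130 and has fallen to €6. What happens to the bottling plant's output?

MC = 91 - 36q + 3q^2; the shutdown threshold is min AVC = €10 (at q = 9).
With P = €130 above the shutdown price, P = MC gives q = 13.
At P = €6 < min AVC = €10, price no longer covers variable cost at any output, so the firm shuts down: q = 0.

Output falls from 13 to 0 (the firm shuts down)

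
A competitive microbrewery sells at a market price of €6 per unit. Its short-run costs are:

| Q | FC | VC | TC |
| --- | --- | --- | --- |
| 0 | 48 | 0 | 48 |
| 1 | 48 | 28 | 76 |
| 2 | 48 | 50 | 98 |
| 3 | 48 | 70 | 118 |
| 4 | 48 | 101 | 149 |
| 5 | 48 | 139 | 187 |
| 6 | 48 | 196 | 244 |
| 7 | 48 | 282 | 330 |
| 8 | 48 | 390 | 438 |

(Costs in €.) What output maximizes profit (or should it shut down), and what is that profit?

Q = 0 (shut down); profit = -€48

Profit at each row (π = 6Q − TC): Q=0: -48; Q=1: -70; Q=2: -86; Q=3: -100; Q=4: -125; Q=5: -157; Q=6: -208; Q=7: -288; Q=8: -390.
Profit is highest at Q = 0. Equivalently, the lowest AVC in the table is 70/3 ≈ €23.33 at Q = 3, and P = €6 falls below it — price never covers variable cost, so the firm shuts down and loses only its fixed cost.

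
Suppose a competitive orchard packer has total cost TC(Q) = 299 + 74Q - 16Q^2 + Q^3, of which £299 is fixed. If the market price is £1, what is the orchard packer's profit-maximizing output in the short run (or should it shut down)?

Shut down

Variable cost is VC = 74Q - 16Q^2 + Q^3, so AVC = VC/Q = 74 - 16Q + Q^2 and MC = dTC/dQ = 74 - 32Q + 3Q^2.
AVC hits its minimum where MC = AVC, at Q = 8, giving min AVC = 74 - 16·8 + 8^2 = £10.
P = £1 lies below min AVC = £10; no output level covers variable cost.
Shutting down limits the loss to fixed cost, £299.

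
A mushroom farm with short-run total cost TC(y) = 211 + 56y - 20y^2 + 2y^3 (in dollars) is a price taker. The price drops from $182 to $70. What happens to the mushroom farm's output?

AVC = 56 - 20y + 2y^2, minimized at y = 5 where min AVC = $6. MC = 56 - 40y + 6y^2.
At P = $182 ≥ min AVC, set P = MC on the rising branch: y = 9.
At P = $70 ≥ min AVC, set P = MC: y = 7. The firm stays open but cuts output.

Output falls from 9 to 7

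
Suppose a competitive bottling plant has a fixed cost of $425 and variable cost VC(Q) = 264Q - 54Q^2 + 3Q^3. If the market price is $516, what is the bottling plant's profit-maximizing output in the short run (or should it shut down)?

Produce at Q = 14

From TC, MC = TC'(Q) = 264 - 108Q + 9Q^2 and AVC = VC/Q = 264 - 54Q + 3Q^2.
AVC is minimized where dAVC/dQ = -54 + 6Q = 0, at Q = 9; min AVC = 264 - 54·9 + 3·9^2 = $21.
Because $516 ≥ $21, revenue can cover variable cost; the firm operates.
Set P = MC: 516 = 264 - 108Q + 9Q^2 → -252 - 108Q + 9Q^2 = 0. The roots are Q = -2 and Q = 14; the profit-maximizing output is on the rising part of MC, so Q* = 14.
Check: AVC at Q = 14 is $96 ≤ P, so revenue covers variable cost.
Profit = P·Q − TC = 516·14 − 1769 = $5455.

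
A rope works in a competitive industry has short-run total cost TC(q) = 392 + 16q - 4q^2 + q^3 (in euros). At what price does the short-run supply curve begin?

€12 per unit

Short-run supply begins at min AVC. From VC = 16q - 4q^2 + q^3, AVC = 16 - 4q + q^2.
dAVC/dq = -4 + 2q = 0 gives q = 2. min AVC = 16 - 4·2 + 2^2 = 12.
For P < €12 the firm produces nothing.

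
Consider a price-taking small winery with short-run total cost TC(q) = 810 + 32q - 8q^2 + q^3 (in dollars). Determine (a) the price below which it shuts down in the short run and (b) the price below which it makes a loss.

Shutdown price = $16; break-even price = $131

Shutdown price = min AVC. AVC = 32 - 8q + q^2, with vertex at q = 4 and minimum $16.
ATC = 810/q + 32 - 8q + q^2. Setting dATC/dq = −810/q^2 − 8 + 2q = 0 gives q = 9 (since 2·9^3 − 8·9^2 = 810).
min ATC = 810/9 + 32 − 8·9 + 9^2 = $131. That is the break-even price.
Between these two prices the firm operates at a loss; above $131 it earns a profit.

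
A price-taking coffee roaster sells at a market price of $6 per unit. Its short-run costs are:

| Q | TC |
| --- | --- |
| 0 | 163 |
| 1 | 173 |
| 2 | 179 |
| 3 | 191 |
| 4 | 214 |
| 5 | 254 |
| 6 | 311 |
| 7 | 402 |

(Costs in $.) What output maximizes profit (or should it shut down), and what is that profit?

Tabulate TR − TC: Q=0: -163; Q=1: -167; Q=2: -167; Q=3: -173; Q=4: -190; Q=5: -224; Q=6: -275; Q=7: -360.
Profit is highest at Q = 0. Equivalently, the lowest AVC in the table is 16/2 ≈ $8 at Q = 2, and P = $6 falls below it — price never covers variable cost, so the firm shuts down and loses only its fixed cost.

Q = 0 (shut down); profit = -$163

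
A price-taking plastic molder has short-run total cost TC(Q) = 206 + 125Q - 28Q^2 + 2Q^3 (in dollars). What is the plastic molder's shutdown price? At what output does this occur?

$27 per unit, at Q = 7

Short-run supply begins at min AVC. From VC = 125Q - 28Q^2 + 2Q^3, AVC = 125 - 28Q + 2Q^2.
dAVC/dQ = -28 + 4Q = 0 gives Q = 7. min AVC = 125 - 28·7 + 2·7^2 = 27.
The firm shuts down for any P below $27.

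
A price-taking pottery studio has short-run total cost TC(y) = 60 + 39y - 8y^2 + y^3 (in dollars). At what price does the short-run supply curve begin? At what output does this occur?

$23 per unit, at y = 4

The shutdown price is the minimum of AVC. VC = 39y - 8y^2 + y^3, so AVC = 39 - 8y + y^2.
At the minimum of AVC, MC = AVC. MC = 39 - 16y + 3y^2; setting MC = AVC gives 2y^2 - 8y = 0, so y = 4. min AVC = 23.
For P < $23 the firm produces nothing.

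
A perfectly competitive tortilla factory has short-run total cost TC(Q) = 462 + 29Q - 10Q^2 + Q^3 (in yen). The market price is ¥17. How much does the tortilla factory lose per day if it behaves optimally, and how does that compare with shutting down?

AVC = 29 - 10Q + Q^2 has its minimum ¥4 at Q = 5; price ¥17 clears that bar, so the firm operates.
With MC = 29 - 20Q + 3Q^2, P = MC on the upward-sloping part at Q* = 6.
TR = 17·6 = 102. TC = 462 + 30 = 492. Profit = 102 − 492 = -¥390.
That loss of ¥390 beats the ¥462 the firm would lose by shutting down; producing recovers ¥72 of fixed cost.

Profit = -¥390 at Q = 6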